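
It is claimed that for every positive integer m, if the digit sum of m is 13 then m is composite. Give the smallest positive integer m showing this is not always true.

m = 67

We need the least positive integer m for which the digit sum of m is 13 but m is prime.
m = 49: digit sum 13; 49 is composite.
m = 58: digit sum 13; 58 is composite.
m = 67: digit sum 13; 67 is prime, not composite.
Thus m = 67 disproves the claim, and no smaller m works.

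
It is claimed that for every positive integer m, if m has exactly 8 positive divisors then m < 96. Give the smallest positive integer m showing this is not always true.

For m = 24, 30, 40, 42, 54, 56, 66, 70, 78, 88 the conclusion holds.
m = 102: τ(102) = 8; 102 ≥ 96.

m = 102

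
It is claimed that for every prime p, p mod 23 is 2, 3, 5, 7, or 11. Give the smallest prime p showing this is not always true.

p = 13

For p = 2, 3, 5, 7, 11 the conclusion holds.
p = 13: 13 mod 23 = 13 — not in {2, 3, 5, 7, 11}.
So p = 13 is the smallest counterexample.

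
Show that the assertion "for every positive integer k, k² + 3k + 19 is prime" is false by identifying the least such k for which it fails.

k = 15

We need the least positive integer k for which k² + 3k + 19 is not prime.
For k = 1, 2, 3, 4, …, 12, 13, 14 the conclusion holds.
k = 15: k² + 3k + 19 = 289 = 17 × 17, composite.
Thus k = 15 disproves the claim, and no smaller k works.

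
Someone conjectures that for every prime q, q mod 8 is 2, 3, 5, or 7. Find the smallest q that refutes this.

We need the least prime q for which the claim fails.
The first 6 eligible values, up to q = 13, all satisfy the conclusion.
q = 17: 17 mod 8 = 1 — not in {2, 3, 5, 7}.
Thus q = 17 disproves the claim, and no smaller q works.

q = 17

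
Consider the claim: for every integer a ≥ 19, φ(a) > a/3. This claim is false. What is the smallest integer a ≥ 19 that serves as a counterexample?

A counterexample is any integer a ≥ 19 such that the claim fails; we check each in order.
a = 19: φ(19) = 18 and 19/3 = 19/3, so φ(19) > 19/3.
a = 20: φ(20) = 8 and 20/3 = 20/3, so φ(20) > 20/3.
a = 21: φ(21) = 12 and 21/3 = 7, so φ(21) > 21/3.
a = 22: φ(22) = 10 and 22/3 = 22/3, so φ(22) > 22/3.
a = 23: φ(23) = 22 and 23/3 = 23/3, so φ(23) > 23/3.
a = 24: φ(24) = 8 and 24/3 = 8, so φ(24) ≤ 24/3.
Thus a = 24 disproves the claim, and no smaller a works.

a = 24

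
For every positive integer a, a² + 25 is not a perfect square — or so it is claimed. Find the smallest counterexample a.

a = 12

A counterexample is any positive integer a such that a² + 25 is a perfect square; we check each in order.
For a = 1, 2, 3, 4, …, 9, 10, 11 the conclusion holds.
a = 12: 12² + 25 = 169 = 13², a perfect square.
So a = 12 is the smallest counterexample.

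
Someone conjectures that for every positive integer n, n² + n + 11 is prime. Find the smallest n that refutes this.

A counterexample is any positive integer n such that n² + n + 11 is not prime; we check each in order.
For n = 1, 2, 3, 4, 5, 6, 7, 8, 9 the conclusion holds.
n = 10: n² + n + 11 = 121 = 11 × 11, composite.
Thus n = 10 disproves the claim, and no smaller n works.

n = 10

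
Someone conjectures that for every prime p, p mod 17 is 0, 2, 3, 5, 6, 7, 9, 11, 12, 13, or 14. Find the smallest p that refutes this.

p = 59

A counterexample is any prime p such that the claim fails; we check each in order.
For p = 2, 3, 5, 7, …, 43, 47, 53 the conclusion holds.
p = 59: 59 mod 17 = 8 — not in {0, 2, 3, 5, 6, 7, 9, 11, 12, 13, 14}.
So p = 59 is the smallest counterexample.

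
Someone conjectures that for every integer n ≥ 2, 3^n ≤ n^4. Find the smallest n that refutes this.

n = 8

We need the least integer n ≥ 2 for which 3^n > n^4.
The first 6 eligible values, up to n = 7, all satisfy the conclusion.
n = 8: 3^n = 6561 and n^4 = 4096, so 6561 > 4096.
Thus n = 8 disproves the claim, and no smaller n works.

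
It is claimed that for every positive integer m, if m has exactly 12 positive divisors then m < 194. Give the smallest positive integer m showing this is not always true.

m = 198

Check each positive integer m in order until m has exactly 12 positive divisors but the claim fails.
The first 12 eligible values, up to m = 160, all satisfy the conclusion.
m = 198: τ(198) = 12; 198 ≥ 194.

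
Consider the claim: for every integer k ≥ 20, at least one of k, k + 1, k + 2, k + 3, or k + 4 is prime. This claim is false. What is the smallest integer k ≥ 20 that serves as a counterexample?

k = 24

A counterexample is any integer k ≥ 20 such that k, k + 1, k + 2, k + 3, k + 4 are all composite; we check each in order.
k = 20: 23 is prime.
k = 21: 23 is prime.
k = 22: 23 is prime.
k = 23: 23 is prime.
k = 24: 24 = 2 × 12; 25 = 5 × 5; 26 = 2 × 13; 27 = 3 × 9; 28 = 2 × 14 — all composite.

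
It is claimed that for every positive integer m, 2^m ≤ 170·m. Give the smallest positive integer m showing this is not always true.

For m = 1, 2, 3, 4, 5, 6, 7, 8, 9, 10 the conclusion holds.
m = 11: 2^m = 2048 and 170·m = 1870, so 2048 > 1870.
So m = 11 is the smallest counterexample.

m = 11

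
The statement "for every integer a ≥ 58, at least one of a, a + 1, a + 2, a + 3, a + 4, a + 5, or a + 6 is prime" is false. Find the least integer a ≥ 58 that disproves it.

Check each integer a ≥ 58 in order until a, a + 1, a + 2, a + 3, a + 4, a + 5, a + 6 are all composite.
For a = 58, 59, 60, 61, …, 87, 88, 89 the conclusion holds.
a = 90: 90 = 2 × 45; 91 = 7 × 13; 92 = 2 × 46; 93 = 3 × 31; 94 = 2 × 47; 95 = 5 × 19; 96 = 2 × 48 — all composite.
Thus a = 90 disproves the claim, and no smaller a works.

a = 90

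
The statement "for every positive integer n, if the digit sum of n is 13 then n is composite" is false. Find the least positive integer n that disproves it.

A counterexample is any positive integer n such that the digit sum of n is 13 but n is prime; we check each in order.
For n = 49, 58 the conclusion holds.
n = 67: digit sum 13; 67 is prime, not composite.
Thus n = 67 disproves the claim, and no smaller n works.

n = 67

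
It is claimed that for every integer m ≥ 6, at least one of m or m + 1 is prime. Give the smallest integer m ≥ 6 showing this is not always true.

m = 8

m = 6: 7 is prime.
m = 7: 7 is prime.
m = 8: 8 = 2 × 4; 9 = 3 × 3 — both composite.
So m = 8 is the smallest counterexample.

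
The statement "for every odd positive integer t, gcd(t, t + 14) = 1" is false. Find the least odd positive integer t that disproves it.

t = 1: gcd(1, 15) = 1.
t = 3: gcd(3, 17) = 1.
t = 5: gcd(5, 19) = 1.
t = 7: gcd(7, 21) = 7.
Hence t = 7 is a counterexample.

t = 7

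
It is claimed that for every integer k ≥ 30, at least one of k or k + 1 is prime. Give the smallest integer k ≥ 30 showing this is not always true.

k = 32

k = 30: 31 is prime.
k = 31: 31 is prime.
k = 32: 32 = 2 × 16; 33 = 3 × 11 — both composite.
Thus k = 32 disproves the claim, and no smaller k works.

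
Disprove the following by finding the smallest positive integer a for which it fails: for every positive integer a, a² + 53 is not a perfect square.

a = 26

For a = 1, 2, 3, 4, …, 23, 24, 25 the conclusion holds.
a = 26: 26² + 53 = 729 = 27², a perfect square.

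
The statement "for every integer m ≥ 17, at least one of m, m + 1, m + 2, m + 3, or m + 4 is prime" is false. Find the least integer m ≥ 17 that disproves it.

m = 24

A counterexample is any integer m ≥ 17 such that m, m + 1, m + 2, m + 3, m + 4 are all composite; we check each in order.
m = 17: 17 is prime.
m = 18: 19 is prime.
m = 19: 19 is prime.
m = 20: 23 is prime.
m = 21: 23 is prime.
m = 22: 23 is prime.
m = 23: 23 is prime.
m = 24: 24 = 2 × 12; 25 = 5 × 5; 26 = 2 × 13; 27 = 3 × 9; 28 = 2 × 14 — all composite.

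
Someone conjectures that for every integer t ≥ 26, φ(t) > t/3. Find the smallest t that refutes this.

A counterexample is any integer t ≥ 26 such that the claim fails; we check each in order.
t = 26: φ(26) = 12 and 26/3 = 26/3, so φ(26) > 26/3.
t = 27: φ(27) = 18 and 27/3 = 9, so φ(27) > 27/3.
t = 28: φ(28) = 12 and 28/3 = 28/3, so φ(28) > 28/3.
t = 29: φ(29) = 28 and 29/3 = 29/3, so φ(29) > 29/3.
t = 30: φ(30) = 8 and 30/3 = 10, so φ(30) ≤ 30/3.

t = 30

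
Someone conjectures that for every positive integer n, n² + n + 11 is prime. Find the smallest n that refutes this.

n = 10

A counterexample is any positive integer n such that n² + n + 11 is not prime; we check each in order.
For n = 1, 2, 3, 4, 5, 6, 7, 8, 9 the conclusion holds.
n = 10: n² + n + 11 = 121 = 11 × 11, composite.
Hence n = 10 is a counterexample.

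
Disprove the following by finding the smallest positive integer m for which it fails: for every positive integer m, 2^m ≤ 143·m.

Check each positive integer m in order until 2^m > 143·m.
For m = 1, 2, 3, 4, 5, 6, 7, 8, 9, 10 the conclusion holds.
m = 11: 2^m = 2048 and 143·m = 1573, so 2048 > 1573.
Hence m = 11 is a counterexample.

m = 11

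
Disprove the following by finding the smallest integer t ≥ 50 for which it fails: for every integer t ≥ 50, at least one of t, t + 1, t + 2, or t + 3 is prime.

Check each integer t ≥ 50 in order until t, t + 1, t + 2, t + 3 are all composite.
The first 4 eligible values, up to t = 53, all satisfy the conclusion.
t = 54: 54 = 2 × 27; 55 = 5 × 11; 56 = 2 × 28; 57 = 3 × 19 — all composite.
So t = 54 is the smallest counterexample.

t = 54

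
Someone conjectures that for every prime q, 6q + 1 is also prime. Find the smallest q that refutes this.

q = 19

For q = 2, 3, 5, 7, 11, 13, 17 the conclusion holds.
q = 19: 6q + 1 = 115 = 5 × 23, not prime.
So q = 19 is the smallest counterexample.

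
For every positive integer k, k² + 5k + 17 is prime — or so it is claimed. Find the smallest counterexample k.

We need the least positive integer k for which k² + 5k + 17 is not prime.
For k = 1, 2, 3, 4, 5, 6, 7 the conclusion holds.
k = 8: k² + 5k + 17 = 121 = 11 × 11, composite.

k = 8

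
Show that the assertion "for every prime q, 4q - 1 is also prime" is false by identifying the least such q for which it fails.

A counterexample is any prime q such that 4q - 1 is not prime; we check each in order.
q = 2: 4q - 1 = 7, prime.
q = 3: 4q - 1 = 11, prime.
q = 5: 4q - 1 = 19, prime.
q = 7: 4q - 1 = 27 = 3 × 9, not prime.
Thus q = 7 disproves the claim, and no smaller q works.

q = 7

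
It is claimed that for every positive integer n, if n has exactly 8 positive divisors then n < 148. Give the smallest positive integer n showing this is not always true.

n = 152

For n = 24, 30, 40, 42, …, 135, 136, 138 the conclusion holds.
n = 152: τ(152) = 8; 152 ≥ 148.
Thus n = 152 disproves the claim, and no smaller n works.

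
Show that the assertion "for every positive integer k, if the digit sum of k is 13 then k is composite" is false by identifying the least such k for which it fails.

For k = 49, 58 the conclusion holds.
k = 67: digit sum 13; 67 is prime, not composite.
So k = 67 is the smallest counterexample.

k = 67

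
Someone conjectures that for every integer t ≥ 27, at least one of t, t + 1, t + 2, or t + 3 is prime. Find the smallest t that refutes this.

t = 32

For t = 27, 28, 29, 30, 31 the conclusion holds.
t = 32: 32 = 2 × 16; 33 = 3 × 11; 34 = 2 × 17; 35 = 5 × 7 — all composite.
Thus t = 32 disproves the claim, and no smaller t works.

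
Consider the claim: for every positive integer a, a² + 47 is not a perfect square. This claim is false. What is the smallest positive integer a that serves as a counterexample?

Check each positive integer a in order until a² + 47 is a perfect square.
For a = 1, 2, 3, 4, …, 20, 21, 22 the conclusion holds.
a = 23: 23² + 47 = 576 = 24², a perfect square.

a = 23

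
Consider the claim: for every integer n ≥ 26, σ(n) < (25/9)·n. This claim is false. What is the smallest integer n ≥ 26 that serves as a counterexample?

Check each integer n ≥ 26 in order until the claim fails.
The first 34 eligible values, up to n = 59, all satisfy the conclusion.
n = 60: σ(60) = 168; 168 ≥ 500/3.
So n = 60 is the smallest counterexample.

n = 60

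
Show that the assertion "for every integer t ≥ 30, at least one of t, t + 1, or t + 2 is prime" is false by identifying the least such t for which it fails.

t = 32

We need the least integer t ≥ 30 for which t, t + 1, t + 2 are all composite.
For t = 30, 31 the conclusion holds.
t = 32: 32 = 2 × 16; 33 = 3 × 11; 34 = 2 × 17 — all composite.
So t = 32 is the smallest counterexample.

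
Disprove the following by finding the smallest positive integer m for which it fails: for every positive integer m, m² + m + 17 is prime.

m = 16

A counterexample is any positive integer m such that m² + m + 17 is not prime; we check each in order.
For m = 1, 2, 3, 4, …, 13, 14, 15 the conclusion holds.
m = 16: m² + m + 17 = 289 = 17 × 17, composite.
So m = 16 is the smallest counterexample.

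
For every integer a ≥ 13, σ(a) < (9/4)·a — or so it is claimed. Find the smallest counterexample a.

Check each integer a ≥ 13 in order until the claim fails.
The first 11 eligible values, up to a = 23, all satisfy the conclusion.
a = 24: σ(24) = 60; 60 ≥ 54.
So a = 24 is the smallest counterexample.

a = 24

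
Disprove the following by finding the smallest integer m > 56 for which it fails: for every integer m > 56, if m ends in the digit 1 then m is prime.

m = 61: 61 ends in 1 and is prime.
m = 71: 71 ends in 1 and is prime.
m = 81: 81 ends in 1; 81 = 3 × 27, composite.
Thus m = 81 disproves the claim, and no smaller m works.

m = 81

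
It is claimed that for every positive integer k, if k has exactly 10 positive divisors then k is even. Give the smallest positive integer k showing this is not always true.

k = 405

Check each positive integer k in order until k has exactly 10 positive divisors but k is odd.
For k = 48, 80, 112, 162, 176, 208, 272, 304, 368 the conclusion holds.
k = 405: divisors of 405: 10 divisors; 405 is odd.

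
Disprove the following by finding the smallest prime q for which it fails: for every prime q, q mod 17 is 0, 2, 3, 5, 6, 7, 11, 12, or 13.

q = 31

We need the least prime q for which the claim fails.
The first 10 eligible values, up to q = 29, all satisfy the conclusion.
q = 31: 31 mod 17 = 14 — not in {0, 2, 3, 5, 6, 7, 11, 12, 13}.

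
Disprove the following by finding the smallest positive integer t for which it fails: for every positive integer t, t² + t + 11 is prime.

t = 10

We need the least positive integer t for which t² + t + 11 is not prime.
For t = 1, 2, 3, 4, 5, 6, 7, 8, 9 the conclusion holds.
t = 10: t² + t + 11 = 121 = 11 × 11, composite.
Hence t = 10 is a counterexample.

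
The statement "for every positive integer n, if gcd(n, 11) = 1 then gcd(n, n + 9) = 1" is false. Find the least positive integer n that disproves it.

n = 3

A counterexample is any positive integer n such that gcd(n, 11) = 1 but gcd(n, n + 9) > 1; we check each in order.
For n = 1, 2 the conclusion holds.
n = 3: gcd(3, 12) = 3.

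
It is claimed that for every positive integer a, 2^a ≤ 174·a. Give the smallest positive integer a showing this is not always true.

a = 11

Check each positive integer a in order until 2^a > 174·a.
The first 10 eligible values, up to a = 10, all satisfy the conclusion.
a = 11: 2^a = 2048 and 174·a = 1914, so 2048 > 1914.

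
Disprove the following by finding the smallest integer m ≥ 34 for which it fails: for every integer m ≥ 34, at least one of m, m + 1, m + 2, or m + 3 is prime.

For m = 34, 35, 36, 37, …, 45, 46, 47 the conclusion holds.
m = 48: 48 = 2 × 24; 49 = 7 × 7; 50 = 2 × 25; 51 = 3 × 17 — all composite.
Hence m = 48 is a counterexample.

m = 48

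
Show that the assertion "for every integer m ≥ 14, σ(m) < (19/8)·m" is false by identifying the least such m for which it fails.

A counterexample is any integer m ≥ 14 such that the claim fails; we check each in order.
For m = 14, 15, 16, 17, 18, 19, 20, 21, 22, 23 the conclusion holds.
m = 24: σ(24) = 60; 60 ≥ 57.

m = 24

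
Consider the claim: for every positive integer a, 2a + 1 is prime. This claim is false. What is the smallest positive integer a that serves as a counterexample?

a = 4

We need the least positive integer a for which 2a + 1 is not prime.
a = 1: 2a + 1 = 3, prime.
a = 2: 2a + 1 = 5, prime.
a = 3: 2a + 1 = 7, prime.
a = 4: 2a + 1 = 9 = 3 × 3, composite.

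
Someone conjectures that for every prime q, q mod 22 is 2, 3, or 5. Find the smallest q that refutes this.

q = 7

For q = 2, 3, 5 the conclusion holds.
q = 7: 7 mod 22 = 7 — not in {2, 3, 5}.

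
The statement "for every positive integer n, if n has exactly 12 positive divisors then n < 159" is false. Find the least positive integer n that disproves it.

We need the least positive integer n for which n has exactly 12 positive divisors but the claim fails.
For n = 60, 72, 84, 90, …, 140, 150, 156 the conclusion holds.
n = 160: τ(160) = 12; 160 ≥ 159.

n = 160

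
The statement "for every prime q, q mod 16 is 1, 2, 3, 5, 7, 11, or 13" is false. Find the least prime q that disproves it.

q = 31

The first 10 eligible values, up to q = 29, all satisfy the conclusion.
q = 31: 31 mod 16 = 15 — not in {1, 2, 3, 5, 7, 11, 13}.
Thus q = 31 disproves the claim, and no smaller q works.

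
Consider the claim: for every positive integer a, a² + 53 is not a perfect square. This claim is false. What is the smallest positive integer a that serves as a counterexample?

a = 26

For a = 1, 2, 3, 4, …, 23, 24, 25 the conclusion holds.
a = 26: 26² + 53 = 729 = 27², a perfect square.
Thus a = 26 disproves the claim, and no smaller a works.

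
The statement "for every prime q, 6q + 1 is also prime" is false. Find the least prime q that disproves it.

We need the least prime q for which 6q + 1 is not prime.
q = 2: 6q + 1 = 13, prime.
q = 3: 6q + 1 = 19, prime.
q = 5: 6q + 1 = 31, prime.
q = 7: 6q + 1 = 43, prime.
q = 11: 6q + 1 = 67, prime.
q = 13: 6q + 1 = 79, prime.
q = 17: 6q + 1 = 103, prime.
q = 19: 6q + 1 = 115 = 5 × 23, not prime.

q = 19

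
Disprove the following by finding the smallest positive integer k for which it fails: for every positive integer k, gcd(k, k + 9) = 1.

k = 1: gcd(1, 10) = 1.
k = 2: gcd(2, 11) = 1.
k = 3: gcd(3, 12) = 3.

k = 3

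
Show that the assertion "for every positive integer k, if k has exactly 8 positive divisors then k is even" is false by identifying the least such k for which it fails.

For k = 24, 30, 40, 42, …, 88, 102, 104 the conclusion holds.
k = 105: divisors of 105: 1, 3, 5, 7, 15, 21, 35, 105; 105 is odd.
Thus k = 105 disproves the claim, and no smaller k works.

k = 105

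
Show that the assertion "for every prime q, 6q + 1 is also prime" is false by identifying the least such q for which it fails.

q = 19

We need the least prime q for which 6q + 1 is not prime.
For q = 2, 3, 5, 7, 11, 13, 17 the conclusion holds.
q = 19: 6q + 1 = 115 = 5 × 23, not prime.
Hence q = 19 is a counterexample.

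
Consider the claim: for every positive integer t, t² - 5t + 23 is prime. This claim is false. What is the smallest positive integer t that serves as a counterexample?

t = 19

The first 18 eligible values, up to t = 18, all satisfy the conclusion.
t = 19: t² - 5t + 23 = 289 = 17 × 17, composite.
So t = 19 is the smallest counterexample.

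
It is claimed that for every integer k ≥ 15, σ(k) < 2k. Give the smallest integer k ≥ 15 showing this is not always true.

k = 18

Check each integer k ≥ 15 in order until the claim fails.
k = 15: σ(15) = 24; 24 < 30.
k = 16: σ(16) = 31; 31 < 32.
k = 17: σ(17) = 18; 18 < 34.
k = 18: σ(18) = 39; 39 ≥ 36.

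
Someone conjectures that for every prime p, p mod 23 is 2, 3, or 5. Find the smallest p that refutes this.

For p = 2, 3, 5 the conclusion holds.
p = 7: 7 mod 23 = 7 — not in {2, 3, 5}.

p = 7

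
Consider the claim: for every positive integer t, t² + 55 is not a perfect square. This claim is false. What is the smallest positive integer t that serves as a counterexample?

t = 3

A counterexample is any positive integer t such that t² + 55 is a perfect square; we check each in order.
For t = 1, 2 the conclusion holds.
t = 3: 3² + 55 = 64 = 8², a perfect square.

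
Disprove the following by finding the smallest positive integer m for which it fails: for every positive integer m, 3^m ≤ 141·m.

We need the least positive integer m for which 3^m > 141·m.
The first 6 eligible values, up to m = 6, all satisfy the conclusion.
m = 7: 3^m = 2187 and 141·m = 987, so 2187 > 987.
So m = 7 is the smallest counterexample.

m = 7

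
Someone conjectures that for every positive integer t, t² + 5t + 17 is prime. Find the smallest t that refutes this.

We need the least positive integer t for which t² + 5t + 17 is not prime.
t = 1: t² + 5t + 17 = 23, prime.
t = 2: t² + 5t + 17 = 31, prime.
t = 3: t² + 5t + 17 = 41, prime.
t = 4: t² + 5t + 17 = 53, prime.
t = 5: t² + 5t + 17 = 67, prime.
t = 6: t² + 5t + 17 = 83, prime.
t = 7: t² + 5t + 17 = 101, prime.
t = 8: t² + 5t + 17 = 121 = 11 × 11, composite.
So t = 8 is the smallest counterexample.

t = 8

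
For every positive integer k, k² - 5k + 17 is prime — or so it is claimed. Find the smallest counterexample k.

k = 13

A counterexample is any positive integer k such that k² - 5k + 17 is not prime; we check each in order.
For k = 1, 2, 3, 4, …, 10, 11, 12 the conclusion holds.
k = 13: k² - 5k + 17 = 121 = 11 × 11, composite.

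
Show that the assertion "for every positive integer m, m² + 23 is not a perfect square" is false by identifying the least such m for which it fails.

For m = 1, 2, 3, 4, 5, 6, 7, 8, 9, 10 the conclusion holds.
m = 11: 11² + 23 = 144 = 12², a perfect square.

m = 11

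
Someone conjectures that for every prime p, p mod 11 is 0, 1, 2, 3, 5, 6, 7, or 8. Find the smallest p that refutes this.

p = 31

Check each prime p in order until the claim fails.
For p = 2, 3, 5, 7, 11, 13, 17, 19, 23, 29 the conclusion holds.
p = 31: 31 mod 11 = 9 — not in {0, 1, 2, 3, 5, 6, 7, 8}.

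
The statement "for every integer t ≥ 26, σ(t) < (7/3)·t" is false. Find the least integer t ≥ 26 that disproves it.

Check each integer t ≥ 26 in order until the claim fails.
For t = 26, 27, 28, 29 the conclusion holds.
t = 30: σ(30) = 72; 72 ≥ 70.

t = 30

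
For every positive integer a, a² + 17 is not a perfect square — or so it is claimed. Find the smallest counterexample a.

a = 8

We need the least positive integer a for which a² + 17 is a perfect square.
The first 7 eligible values, up to a = 7, all satisfy the conclusion.
a = 8: 8² + 17 = 81 = 9², a perfect square.
Thus a = 8 disproves the claim, and no smaller a works.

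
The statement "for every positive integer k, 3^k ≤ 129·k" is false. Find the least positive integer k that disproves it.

k = 7

A counterexample is any positive integer k such that 3^k > 129·k; we check each in order.
For k = 1, 2, 3, 4, 5, 6 the conclusion holds.
k = 7: 3^k = 2187 and 129·k = 903, so 2187 > 903.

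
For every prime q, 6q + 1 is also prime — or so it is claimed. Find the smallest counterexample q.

q = 19

For q = 2, 3, 5, 7, 11, 13, 17 the conclusion holds.
q = 19: 6q + 1 = 115 = 5 × 23, not prime.
So q = 19 is the smallest counterexample.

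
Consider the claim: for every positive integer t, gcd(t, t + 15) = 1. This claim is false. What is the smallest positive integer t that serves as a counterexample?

We need the least positive integer t for which gcd(t, t + 15) > 1.
For t = 1, 2 the conclusion holds.
t = 3: gcd(3, 18) = 3.

t = 3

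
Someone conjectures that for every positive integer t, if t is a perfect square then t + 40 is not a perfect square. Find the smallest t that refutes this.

t = 9

We need the least positive integer t for which t is a perfect square but t + 40 is a perfect square.
For t = 1, 4 the conclusion holds.
t = 9: 9 = 3² and 9 + 40 = 49 = 7².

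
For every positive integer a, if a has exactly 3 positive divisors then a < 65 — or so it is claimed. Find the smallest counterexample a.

a = 121

A counterexample is any positive integer a such that a has exactly 3 positive divisors but the claim fails; we check each in order.
The first 4 eligible values, up to a = 49, all satisfy the conclusion.
a = 121: τ(121) = 3; 121 ≥ 65.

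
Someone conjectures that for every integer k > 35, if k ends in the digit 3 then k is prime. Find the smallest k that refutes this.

k = 63

A counterexample is any integer k > 35 such that k ends in the digit 3 but k is not prime; we check each in order.
k = 43: 43 ends in 3 and is prime.
k = 53: 53 ends in 3 and is prime.
k = 63: 63 ends in 3; 63 = 3 × 21, composite.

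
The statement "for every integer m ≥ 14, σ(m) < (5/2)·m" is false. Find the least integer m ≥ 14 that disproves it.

A counterexample is any integer m ≥ 14 such that the claim fails; we check each in order.
The first 10 eligible values, up to m = 23, all satisfy the conclusion.
m = 24: σ(24) = 60; 60 ≥ 60.

m = 24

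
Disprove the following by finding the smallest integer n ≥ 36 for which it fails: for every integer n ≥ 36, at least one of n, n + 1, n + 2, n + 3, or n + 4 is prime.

n = 48

A counterexample is any integer n ≥ 36 such that n, n + 1, n + 2, n + 3, n + 4 are all composite; we check each in order.
For n = 36, 37, 38, 39, …, 45, 46, 47 the conclusion holds.
n = 48: 48 = 2 × 24; 49 = 7 × 7; 50 = 2 × 25; 51 = 3 × 17; 52 = 2 × 26 — all composite.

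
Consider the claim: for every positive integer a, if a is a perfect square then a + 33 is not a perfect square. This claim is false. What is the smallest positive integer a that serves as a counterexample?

a = 1: 1 + 33 = 34, not a perfect square.
a = 4: 4 + 33 = 37, not a perfect square.
a = 9: 9 + 33 = 42, not a perfect square.
a = 16: 16 = 4² and 16 + 33 = 49 = 7².
Hence a = 16 is a counterexample.

a = 16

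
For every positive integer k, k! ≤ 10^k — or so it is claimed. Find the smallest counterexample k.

Check each positive integer k in order until k! > 10^k.
The first 24 eligible values, up to k = 24, all satisfy the conclusion.
k = 25: k! = 15511210043330985984000000 and 10^k = 10000000000000000000000000, so 15511210043330985984000000 > 10000000000000000000000000.
Hence k = 25 is a counterexample.

k = 25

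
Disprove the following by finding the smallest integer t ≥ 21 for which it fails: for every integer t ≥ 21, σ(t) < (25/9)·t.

We need the least integer t ≥ 21 for which the claim fails.
For t = 21, 22, 23, 24, …, 57, 58, 59 the conclusion holds.
t = 60: σ(60) = 168; 168 ≥ 500/3.
Thus t = 60 disproves the claim, and no smaller t works.

t = 60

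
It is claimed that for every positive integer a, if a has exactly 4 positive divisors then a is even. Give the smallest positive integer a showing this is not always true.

We need the least positive integer a for which a has exactly 4 positive divisors but a is odd.
a = 6: divisors of 6: 1, 2, 3, 6; 6 is even.
a = 8: divisors of 8: 1, 2, 4, 8; 8 is even.
a = 10: divisors of 10: 1, 2, 5, 10; 10 is even.
a = 14: divisors of 14: 1, 2, 7, 14; 14 is even.
a = 15: divisors of 15: 1, 3, 5, 15; 15 is odd.
Hence a = 15 is a counterexample.

a = 15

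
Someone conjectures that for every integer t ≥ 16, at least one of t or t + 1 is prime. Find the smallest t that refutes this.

We need the least integer t ≥ 16 for which t, t + 1 are both composite.
For t = 16, 17, 18, 19 the conclusion holds.
t = 20: 20 = 2 × 10; 21 = 3 × 7 — both composite.
So t = 20 is the smallest counterexample.

t = 20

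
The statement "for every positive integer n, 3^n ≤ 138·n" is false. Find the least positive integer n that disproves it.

For n = 1, 2, 3, 4, 5, 6 the conclusion holds.
n = 7: 3^n = 2187 and 138·n = 966, so 2187 > 966.
Thus n = 7 disproves the claim, and no smaller n works.

n = 7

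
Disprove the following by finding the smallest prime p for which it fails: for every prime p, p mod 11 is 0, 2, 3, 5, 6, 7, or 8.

The first 8 eligible values, up to p = 19, all satisfy the conclusion.
p = 23: 23 mod 11 = 1 — not in {0, 2, 3, 5, 6, 7, 8}.
Hence p = 23 is a counterexample.

p = 23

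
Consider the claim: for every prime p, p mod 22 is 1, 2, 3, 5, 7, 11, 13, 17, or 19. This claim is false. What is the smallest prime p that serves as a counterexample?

We need the least prime p for which the claim fails.
For p = 2, 3, 5, 7, 11, 13, 17, 19, 23, 29 the conclusion holds.
p = 31: 31 mod 22 = 9 — not in {1, 2, 3, 5, 7, 11, 13, 17, 19}.

p = 31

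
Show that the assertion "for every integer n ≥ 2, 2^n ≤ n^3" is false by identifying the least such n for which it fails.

A counterexample is any integer n ≥ 2 such that 2^n > n^3; we check each in order.
n = 2: 2^n = 4 and n^3 = 8, so 4 ≤ 8.
n = 3: 2^n = 8 and n^3 = 27, so 8 ≤ 27.
n = 4: 2^n = 16 and n^3 = 64, so 16 ≤ 64.
n = 5: 2^n = 32 and n^3 = 125, so 32 ≤ 125.
n = 6: 2^n = 64 and n^3 = 216, so 64 ≤ 216.
n = 7: 2^n = 128 and n^3 = 343, so 128 ≤ 343.
n = 8: 2^n = 256 and n^3 = 512, so 256 ≤ 512.
n = 9: 2^n = 512 and n^3 = 729, so 512 ≤ 729.
n = 10: 2^n = 1024 and n^3 = 1000, so 1024 > 1000.

n = 10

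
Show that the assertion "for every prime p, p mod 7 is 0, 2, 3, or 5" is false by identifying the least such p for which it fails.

Check each prime p in order until the claim fails.
p = 2: 2 mod 7 = 2.
p = 3: 3 mod 7 = 3.
p = 5: 5 mod 7 = 5.
p = 7: 7 mod 7 = 0.
p = 11: 11 mod 7 = 4 — not in {0, 2, 3, 5}.
Hence p = 11 is a counterexample.

p = 11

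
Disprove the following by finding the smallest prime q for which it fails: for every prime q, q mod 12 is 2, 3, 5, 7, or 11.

We need the least prime q for which the claim fails.
For q = 2, 3, 5, 7, 11 the conclusion holds.
q = 13: 13 mod 12 = 1 — not in {2, 3, 5, 7, 11}.
Thus q = 13 disproves the claim, and no smaller q works.

q = 13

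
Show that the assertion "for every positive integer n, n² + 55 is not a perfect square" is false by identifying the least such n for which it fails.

n = 3

For n = 1, 2 the conclusion holds.
n = 3: 3² + 55 = 64 = 8², a perfect square.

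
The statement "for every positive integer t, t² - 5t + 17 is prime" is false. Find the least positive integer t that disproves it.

t = 13

For t = 1, 2, 3, 4, …, 10, 11, 12 the conclusion holds.
t = 13: t² - 5t + 17 = 121 = 11 × 11, composite.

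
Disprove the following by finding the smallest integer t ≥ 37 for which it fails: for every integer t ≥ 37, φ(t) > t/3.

t = 42

Check each integer t ≥ 37 in order until the claim fails.
The first 5 eligible values, up to t = 41, all satisfy the conclusion.
t = 42: φ(42) = 12 and 42/3 = 14, so φ(42) ≤ 42/3.
So t = 42 is the smallest counterexample.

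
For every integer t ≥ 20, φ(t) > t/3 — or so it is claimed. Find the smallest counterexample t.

Check each integer t ≥ 20 in order until the claim fails.
The first 4 eligible values, up to t = 23, all satisfy the conclusion.
t = 24: φ(24) = 8 and 24/3 = 8, so φ(24) ≤ 24/3.
Thus t = 24 disproves the claim, and no smaller t works.

t = 24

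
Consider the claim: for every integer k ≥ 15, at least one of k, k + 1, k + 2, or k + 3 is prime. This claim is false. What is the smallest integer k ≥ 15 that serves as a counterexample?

Check each integer k ≥ 15 in order until k, k + 1, k + 2, k + 3 are all composite.
For k = 15, 16, 17, 18, 19, 20, 21, 22, 23 the conclusion holds.
k = 24: 24 = 2 × 12; 25 = 5 × 5; 26 = 2 × 13; 27 = 3 × 9 — all composite.
Thus k = 24 disproves the claim, and no smaller k works.

k = 24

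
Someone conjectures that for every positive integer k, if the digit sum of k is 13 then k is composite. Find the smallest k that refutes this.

We need the least positive integer k for which the digit sum of k is 13 but k is prime.
For k = 49, 58 the conclusion holds.
k = 67: digit sum 13; 67 is prime, not composite.
Thus k = 67 disproves the claim, and no smaller k works.

k = 67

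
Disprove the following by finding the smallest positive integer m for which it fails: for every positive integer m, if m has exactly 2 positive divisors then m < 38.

The first 12 eligible values, up to m = 37, all satisfy the conclusion.
m = 41: τ(41) = 2; 41 ≥ 38.
Thus m = 41 disproves the claim, and no smaller m works.

m = 41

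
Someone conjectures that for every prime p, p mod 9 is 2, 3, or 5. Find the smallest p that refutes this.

p = 7

A counterexample is any prime p such that the claim fails; we check each in order.
p = 2: 2 mod 9 = 2.
p = 3: 3 mod 9 = 3.
p = 5: 5 mod 9 = 5.
p = 7: 7 mod 9 = 7 — not in {2, 3, 5}.
Thus p = 7 disproves the claim, and no smaller p works.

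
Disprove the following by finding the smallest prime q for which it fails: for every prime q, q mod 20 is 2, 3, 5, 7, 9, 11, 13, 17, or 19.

For q = 2, 3, 5, 7, …, 29, 31, 37 the conclusion holds.
q = 41: 41 mod 20 = 1 — not in {2, 3, 5, 7, 9, 11, 13, 17, 19}.

q = 41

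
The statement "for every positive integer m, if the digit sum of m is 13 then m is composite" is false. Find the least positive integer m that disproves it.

m = 67

A counterexample is any positive integer m such that the digit sum of m is 13 but m is prime; we check each in order.
For m = 49, 58 the conclusion holds.
m = 67: digit sum 13; 67 is prime, not composite.
So m = 67 is the smallest counterexample.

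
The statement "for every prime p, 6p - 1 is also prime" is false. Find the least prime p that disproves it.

p = 11

A counterexample is any prime p such that 6p - 1 is not prime; we check each in order.
For p = 2, 3, 5, 7 the conclusion holds.
p = 11: 6p - 1 = 65 = 5 × 13, not prime.
Thus p = 11 disproves the claim, and no smaller p works.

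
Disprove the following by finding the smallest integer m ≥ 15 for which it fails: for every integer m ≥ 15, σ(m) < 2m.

m = 18

We need the least integer m ≥ 15 for which the claim fails.
m = 15: σ(15) = 24; 24 < 30.
m = 16: σ(16) = 31; 31 < 32.
m = 17: σ(17) = 18; 18 < 34.
m = 18: σ(18) = 39; 39 ≥ 36.
So m = 18 is the smallest counterexample.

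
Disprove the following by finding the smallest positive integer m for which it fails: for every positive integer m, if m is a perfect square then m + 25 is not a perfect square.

Check each positive integer m in order until m is a perfect square but m + 25 is a perfect square.
The first 11 eligible values, up to m = 121, all satisfy the conclusion.
m = 144: 144 = 12² and 144 + 25 = 169 = 13².
So m = 144 is the smallest counterexample.

m = 144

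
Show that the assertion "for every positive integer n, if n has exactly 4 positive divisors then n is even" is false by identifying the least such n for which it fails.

n = 6: divisors of 6: 1, 2, 3, 6; 6 is even.
n = 8: divisors of 8: 1, 2, 4, 8; 8 is even.
n = 10: divisors of 10: 1, 2, 5, 10; 10 is even.
n = 14: divisors of 14: 1, 2, 7, 14; 14 is even.
n = 15: divisors of 15: 1, 3, 5, 15; 15 is odd.

n = 15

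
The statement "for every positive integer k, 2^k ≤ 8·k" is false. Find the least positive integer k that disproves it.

For k = 1, 2, 3, 4, 5 the conclusion holds.
k = 6: 2^k = 64 and 8·k = 48, so 64 > 48.
Thus k = 6 disproves the claim, and no smaller k works.

k = 6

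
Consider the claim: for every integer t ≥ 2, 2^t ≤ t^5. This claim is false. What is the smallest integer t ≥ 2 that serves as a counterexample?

Check each integer t ≥ 2 in order until 2^t > t^5.
For t = 2, 3, 4, 5, …, 20, 21, 22 the conclusion holds.
t = 23: 2^t = 8388608 and t^5 = 6436343, so 8388608 > 6436343.
Thus t = 23 disproves the claim, and no smaller t works.

t = 23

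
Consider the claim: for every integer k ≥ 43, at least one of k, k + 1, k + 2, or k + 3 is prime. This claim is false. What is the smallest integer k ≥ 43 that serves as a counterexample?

We need the least integer k ≥ 43 for which k, k + 1, k + 2, k + 3 are all composite.
For k = 43, 44, 45, 46, 47 the conclusion holds.
k = 48: 48 = 2 × 24; 49 = 7 × 7; 50 = 2 × 25; 51 = 3 × 17 — all composite.

k = 48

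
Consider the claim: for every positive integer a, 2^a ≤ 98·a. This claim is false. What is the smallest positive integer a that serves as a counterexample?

a = 10

We need the least positive integer a for which 2^a > 98·a.
For a = 1, 2, 3, 4, 5, 6, 7, 8, 9 the conclusion holds.
a = 10: 2^a = 1024 and 98·a = 980, so 1024 > 980.
Hence a = 10 is a counterexample.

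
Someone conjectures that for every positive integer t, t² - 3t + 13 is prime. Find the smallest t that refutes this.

For t = 1, 2, 3, 4, …, 9, 10, 11 the conclusion holds.
t = 12: t² - 3t + 13 = 121 = 11 × 11, composite.
So t = 12 is the smallest counterexample.

t = 12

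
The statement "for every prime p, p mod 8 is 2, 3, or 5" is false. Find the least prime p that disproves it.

For p = 2, 3, 5 the conclusion holds.
p = 7: 7 mod 8 = 7 — not in {2, 3, 5}.

p = 7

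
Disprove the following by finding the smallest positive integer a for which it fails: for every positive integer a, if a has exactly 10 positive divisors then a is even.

a = 405

Check each positive integer a in order until a has exactly 10 positive divisors but a is odd.
The first 9 eligible values, up to a = 368, all satisfy the conclusion.
a = 405: divisors of 405: 10 divisors; 405 is odd.
So a = 405 is the smallest counterexample.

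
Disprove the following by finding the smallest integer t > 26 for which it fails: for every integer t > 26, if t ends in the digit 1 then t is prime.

For t = 31, 41 the conclusion holds.
t = 51: 51 ends in 1; 51 = 3 × 17, composite.
So t = 51 is the smallest counterexample.

t = 51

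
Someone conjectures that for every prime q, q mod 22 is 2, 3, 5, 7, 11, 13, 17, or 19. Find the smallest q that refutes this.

q = 23

Check each prime q in order until the claim fails.
q = 2: 2 mod 22 = 2.
q = 3: 3 mod 22 = 3.
q = 5: 5 mod 22 = 5.
q = 7: 7 mod 22 = 7.
q = 11: 11 mod 22 = 11.
q = 13: 13 mod 22 = 13.
q = 17: 17 mod 22 = 17.
q = 19: 19 mod 22 = 19.
q = 23: 23 mod 22 = 1 — not in {2, 3, 5, 7, 11, 13, 17, 19}.
So q = 23 is the smallest counterexample.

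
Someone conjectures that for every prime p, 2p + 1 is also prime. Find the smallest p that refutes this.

p = 7

We need the least prime p for which 2p + 1 is not prime.
p = 2: 2p + 1 = 5, prime.
p = 3: 2p + 1 = 7, prime.
p = 5: 2p + 1 = 11, prime.
p = 7: 2p + 1 = 15 = 3 × 5, not prime.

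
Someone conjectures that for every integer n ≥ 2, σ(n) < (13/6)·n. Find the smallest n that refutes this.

We need the least integer n ≥ 2 for which the claim fails.
For n = 2, 3, 4, 5, 6, 7, 8, 9, 10, 11 the conclusion holds.
n = 12: σ(12) = 28; 28 ≥ 26.

n = 12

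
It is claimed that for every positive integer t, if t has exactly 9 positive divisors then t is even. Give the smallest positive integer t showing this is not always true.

t = 225

We need the least positive integer t for which t has exactly 9 positive divisors but t is odd.
t = 36: divisors of 36: 9 divisors; 36 is even.
t = 100: divisors of 100: 9 divisors; 100 is even.
t = 196: divisors of 196: 9 divisors; 196 is even.
t = 225: divisors of 225: 9 divisors; 225 is odd.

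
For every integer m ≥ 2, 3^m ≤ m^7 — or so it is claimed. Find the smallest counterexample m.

m = 19

For m = 2, 3, 4, 5, …, 16, 17, 18 the conclusion holds.
m = 19: 3^m = 1162261467 and m^7 = 893871739, so 1162261467 > 893871739.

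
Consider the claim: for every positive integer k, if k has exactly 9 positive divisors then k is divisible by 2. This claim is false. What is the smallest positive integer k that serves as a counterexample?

Check each positive integer k in order until k has exactly 9 positive divisors but k is not divisible by 2.
For k = 36, 100, 196 the conclusion holds.
k = 225: τ(225) = 9; 225 mod 2 = 1.
Thus k = 225 disproves the claim, and no smaller k works.

k = 225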